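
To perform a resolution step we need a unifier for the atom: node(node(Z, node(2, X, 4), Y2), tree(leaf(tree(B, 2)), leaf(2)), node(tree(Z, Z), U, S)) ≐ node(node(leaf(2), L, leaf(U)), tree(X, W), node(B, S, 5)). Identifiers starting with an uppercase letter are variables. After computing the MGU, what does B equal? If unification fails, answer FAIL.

tree(leaf(2), leaf(2))

Decompose node/3: node(Z, node(2, X, 4), Y2) ≐ node(leaf(2), L, leaf(U)),  tree(leaf(tree(B, 2)), leaf(2)) ≐ tree(X, W),  node(tree(Z, Z), U, S) ≐ node(B, S, 5).
Decompose node/3: Z ≐ leaf(2),  node(2, X, 4) ≐ L,  Y2 ≐ leaf(U).
Bind Z := leaf(2); substituting into the one remaining equation that mentions Z gives: node(tree(leaf(2), leaf(2)), U, S) ≐ node(B, S, 5).
Bind L := node(2, X, 4); no other remaining equation mentions L.
Bind Y2 := leaf(U); no other remaining equation mentions Y2.
Decompose tree/2: leaf(tree(B, 2)) ≐ X,  leaf(2) ≐ W.
Bind X := leaf(tree(B, 2)); no other remaining equation mentions X. Substituting into the earlier binding gives L := node(2, leaf(tree(B, 2)), 4).
Bind W := leaf(2); no other remaining equation mentions W.
Decompose node/3: tree(leaf(2), leaf(2)) ≐ B,  U ≐ S,  S ≐ 5.
Bind B := tree(leaf(2), leaf(2)); no other remaining equation mentions B. Substituting into the earlier bindings gives L := node(2, leaf(tree(tree(leaf(2), leaf(2)), 2)), 4), X := leaf(tree(tree(leaf(2), leaf(2)), 2)).
Bind U := S; no other remaining equation mentions U. Substituting into the earlier binding gives Y2 := leaf(S).
Bind S := 5. Substituting into the earlier bindings gives Y2 := leaf(5), U := 5.
MGU = { Z := leaf(2), L := node(2, leaf(tree(tree(leaf(2), leaf(2)), 2)), 4), Y2 := leaf(5), X := leaf(tree(tree(leaf(2), leaf(2)), 2)), W := leaf(2), B := tree(leaf(2), leaf(2)), U := 5, S := 5 }, so B := tree(leaf(2), leaf(2)).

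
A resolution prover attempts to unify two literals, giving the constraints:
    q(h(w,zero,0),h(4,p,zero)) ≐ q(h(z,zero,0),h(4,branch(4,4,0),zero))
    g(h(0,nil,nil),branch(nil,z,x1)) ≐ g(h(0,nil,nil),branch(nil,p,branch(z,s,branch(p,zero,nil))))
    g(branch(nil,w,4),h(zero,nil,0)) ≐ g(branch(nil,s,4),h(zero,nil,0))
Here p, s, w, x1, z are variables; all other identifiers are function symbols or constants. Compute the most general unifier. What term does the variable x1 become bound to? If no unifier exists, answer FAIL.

branch(branch(4,4,0),branch(4,4,0),branch(branch(4,4,0),zero,nil))

Decompose q/2: h(w,zero,0) ≐ h(z,zero,0),  h(4,p,zero) ≐ h(4,branch(4,4,0),zero).
Decompose h/3: w ≐ z,  zero ≐ zero,  0 ≐ 0.
Bind w := z; substituting into the one remaining equation that mentions w gives: g(branch(nil,z,4),h(zero,nil,0)) ≐ g(branch(nil,s,4),h(zero,nil,0)).
Delete trivial equation zero ≐ zero.
Delete trivial equation 0 ≐ 0.
Decompose h/3: 4 ≐ 4,  p ≐ branch(4,4,0),  zero ≐ zero.
Delete trivial equation 4 ≐ 4.
Bind p := branch(4,4,0); substituting into the one remaining equation that mentions p gives: g(h(0,nil,nil),branch(nil,z,x1)) ≐ g(h(0,nil,nil),branch(nil,branch(4,4,0),branch(z,s,branch(branch(4,4,0),zero,nil)))).
Delete trivial equation zero ≐ zero.
Decompose g/2: h(0,nil,nil) ≐ h(0,nil,nil),  branch(nil,z,x1) ≐ branch(nil,branch(4,4,0),branch(z,s,branch(branch(4,4,0),zero,nil))).
Delete trivial equation h(0,nil,nil) ≐ h(0,nil,nil).
Decompose branch/3: nil ≐ nil,  z ≐ branch(4,4,0),  x1 ≐ branch(z,s,branch(branch(4,4,0),zero,nil)).
Delete trivial equation nil ≐ nil.
Bind z := branch(4,4,0); substituting into the remaining equations gives: x1 ≐ branch(branch(4,4,0),s,branch(branch(4,4,0),zero,nil)),  g(branch(nil,branch(4,4,0),4),h(zero,nil,0)) ≐ g(branch(nil,s,4),h(zero,nil,0)). Substituting into the earlier binding gives w := branch(4,4,0).
Bind x1 := branch(branch(4,4,0),s,branch(branch(4,4,0),zero,nil)); no other remaining equation mentions x1.
Decompose g/2: branch(nil,branch(4,4,0),4) ≐ branch(nil,s,4),  h(zero,nil,0) ≐ h(zero,nil,0).
Decompose branch/3: nil ≐ nil,  branch(4,4,0) ≐ s,  4 ≐ 4.
Delete trivial equation nil ≐ nil.
Bind s := branch(4,4,0); no other remaining equation mentions s. Substituting into the earlier binding gives x1 := branch(branch(4,4,0),branch(4,4,0),branch(branch(4,4,0),zero,nil)).
Delete trivial equation 4 ≐ 4.
Delete trivial equation h(zero,nil,0) ≐ h(zero,nil,0).
MGU = { w ↦ branch(4,4,0), p ↦ branch(4,4,0), z ↦ branch(4,4,0), x1 ↦ branch(branch(4,4,0),branch(4,4,0),branch(branch(4,4,0),zero,nil)), s ↦ branch(4,4,0) }, so x1 ↦ branch(branch(4,4,0),branch(4,4,0),branch(branch(4,4,0),zero,nil)).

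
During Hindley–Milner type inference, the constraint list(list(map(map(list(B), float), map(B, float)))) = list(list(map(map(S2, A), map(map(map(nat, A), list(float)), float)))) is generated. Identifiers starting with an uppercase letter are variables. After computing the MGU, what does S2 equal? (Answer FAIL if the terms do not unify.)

Decompose list/1: list(map(map(list(B), float), map(B, float))) = list(map(map(S2, A), map(map(map(nat, A), list(float)), float))).
Decompose list/1: map(map(list(B), float), map(B, float)) = map(map(S2, A), map(map(map(nat, A), list(float)), float)).
Decompose map/2: map(list(B), float) = map(S2, A),  map(B, float) = map(map(map(nat, A), list(float)), float).
Decompose map/2: list(B) = S2,  float = A.
Bind S2 := list(B); no other remaining equation mentions S2.
Bind A := float; substituting into the remaining equation gives: map(B, float) = map(map(map(nat, float), list(float)), float).
Decompose map/2: B = map(map(nat, float), list(float)),  float = float.
Bind B := map(map(nat, float), list(float)); no other remaining equation mentions B. Substituting into the earlier binding gives S2 := list(map(map(nat, float), list(float))).
Delete trivial equation float = float.
MGU = { S2 ↦ list(map(map(nat, float), list(float))), A ↦ float, B ↦ map(map(nat, float), list(float)) }, so S2 ↦ list(map(map(nat, float), list(float))).

list(map(map(nat, float), list(float)))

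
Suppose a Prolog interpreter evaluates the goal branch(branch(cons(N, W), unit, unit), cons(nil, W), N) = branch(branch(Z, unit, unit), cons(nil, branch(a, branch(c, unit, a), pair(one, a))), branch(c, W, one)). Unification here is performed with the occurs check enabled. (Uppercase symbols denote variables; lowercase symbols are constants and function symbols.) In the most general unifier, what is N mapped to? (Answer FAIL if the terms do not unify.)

branch(c, branch(a, branch(c, unit, a), pair(one, a)), one)

Decompose branch/3: branch(cons(N, W), unit, unit) = branch(Z, unit, unit),  cons(nil, W) = cons(nil, branch(a, branch(c, unit, a), pair(one, a))),  N = branch(c, W, one).
Decompose branch/3: cons(N, W) = Z,  unit = unit,  unit = unit.
Bind Z := cons(N, W); no other remaining equation mentions Z.
Delete trivial equation unit = unit.
Delete trivial equation unit = unit.
Decompose cons/2: nil = nil,  W = branch(a, branch(c, unit, a), pair(one, a)).
Delete trivial equation nil = nil.
Bind W := branch(a, branch(c, unit, a), pair(one, a)); substituting into the remaining equation gives: N = branch(c, branch(a, branch(c, unit, a), pair(one, a)), one). Substituting into the earlier binding gives Z := cons(N, branch(a, branch(c, unit, a), pair(one, a))).
Bind N := branch(c, branch(a, branch(c, unit, a), pair(one, a)), one). Substituting into the earlier binding gives Z := cons(branch(c, branch(a, branch(c, unit, a), pair(one, a)), one), branch(a, branch(c, unit, a), pair(one, a))).
MGU = { Z -> cons(branch(c, branch(a, branch(c, unit, a), pair(one, a)), one), branch(a, branch(c, unit, a), pair(one, a))), W -> branch(a, branch(c, unit, a), pair(one, a)), N -> branch(c, branch(a, branch(c, unit, a), pair(one, a)), one) }, so N -> branch(c, branch(a, branch(c, unit, a), pair(one, a)), one).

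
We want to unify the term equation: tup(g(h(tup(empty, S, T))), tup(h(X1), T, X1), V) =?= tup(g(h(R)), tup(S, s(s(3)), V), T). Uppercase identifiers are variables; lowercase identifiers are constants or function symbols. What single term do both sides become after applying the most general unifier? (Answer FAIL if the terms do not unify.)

Decompose tup/3: g(h(tup(empty, S, T))) =?= g(h(R)),  tup(h(X1), T, X1) =?= tup(S, s(s(3)), V),  V =?= T.
Decompose g/1: h(tup(empty, S, T)) =?= h(R).
Decompose h/1: tup(empty, S, T) =?= R.
Bind R := tup(empty, S, T); no other remaining equation mentions R.
Decompose tup/3: h(X1) =?= S,  T =?= s(s(3)),  X1 =?= V.
Bind S := h(X1); no other remaining equation mentions S. Substituting into the earlier binding gives R := tup(empty, h(X1), T).
Bind T := s(s(3)); substituting into the one remaining equation that mentions T gives: V =?= s(s(3)). Substituting into the earlier binding gives R := tup(empty, h(X1), s(s(3))).
Bind X1 := V; no other remaining equation mentions X1. Substituting into the earlier bindings gives R := tup(empty, h(V), s(s(3))), S := h(V).
Bind V := s(s(3)). Substituting into the earlier bindings gives R := tup(empty, h(s(s(3))), s(s(3))), S := h(s(s(3))), X1 := s(s(3)).
Applying the MGU to either side gives tup(g(h(tup(empty, h(s(s(3))), s(s(3))))), tup(h(s(s(3))), s(s(3)), s(s(3))), s(s(3))).

tup(g(h(tup(empty, h(s(s(3))), s(s(3))))), tup(h(s(s(3))), s(s(3)), s(s(3))), s(s(3)))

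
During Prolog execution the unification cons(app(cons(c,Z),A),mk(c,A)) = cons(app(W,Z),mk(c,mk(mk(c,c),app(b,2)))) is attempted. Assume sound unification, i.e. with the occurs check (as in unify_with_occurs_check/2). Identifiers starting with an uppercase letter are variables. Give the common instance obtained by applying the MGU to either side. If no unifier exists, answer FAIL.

Decompose cons/2: app(cons(c,Z),A) = app(W,Z),  mk(c,A) = mk(c,mk(mk(c,c),app(b,2))).
Decompose app/2: cons(c,Z) = W,  A = Z.
Bind W := cons(c,Z); no other remaining equation mentions W.
Bind A := Z; substituting into the remaining equation gives: mk(c,Z) = mk(c,mk(mk(c,c),app(b,2))).
Decompose mk/2: c = c,  Z = mk(mk(c,c),app(b,2)).
Delete trivial equation c = c.
Bind Z := mk(mk(c,c),app(b,2)). Substituting into the earlier bindings gives W := cons(c,mk(mk(c,c),app(b,2))), A := mk(mk(c,c),app(b,2)).
Applying the MGU to either side gives cons(app(cons(c,mk(mk(c,c),app(b,2))),mk(mk(c,c),app(b,2))),mk(c,mk(mk(c,c),app(b,2)))).

cons(app(cons(c,mk(mk(c,c),app(b,2))),mk(mk(c,c),app(b,2))),mk(c,mk(mk(c,c),app(b,2))))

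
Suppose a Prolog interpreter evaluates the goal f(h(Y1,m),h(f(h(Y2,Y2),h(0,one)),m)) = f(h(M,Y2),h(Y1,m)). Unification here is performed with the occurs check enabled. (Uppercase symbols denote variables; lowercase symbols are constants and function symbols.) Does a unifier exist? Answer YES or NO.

YES

Decompose f/2: h(Y1,m) = h(M,Y2),  h(f(h(Y2,Y2),h(0,one)),m) = h(Y1,m).
Decompose h/2: Y1 = M,  m = Y2.
Bind Y1 := M; substituting into the one remaining equation that mentions Y1 gives: h(f(h(Y2,Y2),h(0,one)),m) = h(M,m).
Bind Y2 := m; substituting into the remaining equation gives: h(f(h(m,m),h(0,one)),m) = h(M,m).
Decompose h/2: f(h(m,m),h(0,one)) = M,  m = m.
Bind M := f(h(m,m),h(0,one)); no other remaining equation mentions M. Substituting into the earlier binding gives Y1 := f(h(m,m),h(0,one)).
Delete trivial equation m = m.
No equations remain and no clash or occurs-check failure arose, so a unifier exists.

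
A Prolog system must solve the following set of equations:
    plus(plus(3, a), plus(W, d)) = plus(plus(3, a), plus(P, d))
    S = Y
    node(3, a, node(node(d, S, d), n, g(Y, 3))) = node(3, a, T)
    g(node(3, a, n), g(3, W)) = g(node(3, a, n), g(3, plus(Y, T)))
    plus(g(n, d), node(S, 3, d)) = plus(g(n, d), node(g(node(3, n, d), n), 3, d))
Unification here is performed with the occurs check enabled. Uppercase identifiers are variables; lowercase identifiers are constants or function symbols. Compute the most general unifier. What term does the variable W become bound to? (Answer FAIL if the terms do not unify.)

plus(g(node(3, n, d), n), node(node(d, g(node(3, n, d), n), d), n, g(g(node(3, n, d), n), 3)))

Decompose plus/2: plus(3, a) = plus(3, a),  plus(W, d) = plus(P, d).
Delete trivial equation plus(3, a) = plus(3, a).
Decompose plus/2: W = P,  d = d.
Bind W := P; substituting into the one remaining equation that mentions W gives: g(node(3, a, n), g(3, P)) = g(node(3, a, n), g(3, plus(Y, T))).
Delete trivial equation d = d.
Bind S := Y; substituting into the 2 remaining equations that mention S gives: node(3, a, node(node(d, Y, d), n, g(Y, 3))) = node(3, a, T),  plus(g(n, d), node(Y, 3, d)) = plus(g(n, d), node(g(node(3, n, d), n), 3, d)).
Decompose node/3: 3 = 3,  a = a,  node(node(d, Y, d), n, g(Y, 3)) = T.
Delete trivial equation 3 = 3.
Delete trivial equation a = a.
Bind T := node(node(d, Y, d), n, g(Y, 3)); substituting into the one remaining equation that mentions T gives: g(node(3, a, n), g(3, P)) = g(node(3, a, n), g(3, plus(Y, node(node(d, Y, d), n, g(Y, 3))))).
Decompose g/2: node(3, a, n) = node(3, a, n),  g(3, P) = g(3, plus(Y, node(node(d, Y, d), n, g(Y, 3)))).
Delete trivial equation node(3, a, n) = node(3, a, n).
Decompose g/2: 3 = 3,  P = plus(Y, node(node(d, Y, d), n, g(Y, 3))).
Delete trivial equation 3 = 3.
Bind P := plus(Y, node(node(d, Y, d), n, g(Y, 3))); no other remaining equation mentions P. Substituting into the earlier binding gives W := plus(Y, node(node(d, Y, d), n, g(Y, 3))).
Decompose plus/2: g(n, d) = g(n, d),  node(Y, 3, d) = node(g(node(3, n, d), n), 3, d).
Delete trivial equation g(n, d) = g(n, d).
Decompose node/3: Y = g(node(3, n, d), n),  3 = 3,  d = d.
Bind Y := g(node(3, n, d), n); no other remaining equation mentions Y. Substituting into the earlier bindings gives W := plus(g(node(3, n, d), n), node(node(d, g(node(3, n, d), n), d), n, g(g(node(3, n, d), n), 3))), S := g(node(3, n, d), n), T := node(node(d, g(node(3, n, d), n), d), n, g(g(node(3, n, d), n), 3)), P := plus(g(node(3, n, d), n), node(node(d, g(node(3, n, d), n), d), n, g(g(node(3, n, d), n), 3))).
Delete trivial equation 3 = 3.
Delete trivial equation d = d.
MGU = { W = plus(g(node(3, n, d), n), node(node(d, g(node(3, n, d), n), d), n, g(g(node(3, n, d), n), 3))), S = g(node(3, n, d), n), T = node(node(d, g(node(3, n, d), n), d), n, g(g(node(3, n, d), n), 3)), P = plus(g(node(3, n, d), n), node(node(d, g(node(3, n, d), n), d), n, g(g(node(3, n, d), n), 3))), Y = g(node(3, n, d), n) }, so W = plus(g(node(3, n, d), n), node(node(d, g(node(3, n, d), n), d), n, g(g(node(3, n, d), n), 3))).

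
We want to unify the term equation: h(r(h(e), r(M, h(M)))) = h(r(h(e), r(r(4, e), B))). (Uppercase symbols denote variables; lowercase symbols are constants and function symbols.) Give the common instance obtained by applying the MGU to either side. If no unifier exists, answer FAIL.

Decompose h/1: r(h(e), r(M, h(M))) = r(h(e), r(r(4, e), B)).
Decompose r/2: h(e) = h(e),  r(M, h(M)) = r(r(4, e), B).
Delete trivial equation h(e) = h(e).
Decompose r/2: M = r(4, e),  h(M) = B.
Bind M := r(4, e); substituting into the remaining equation gives: h(r(4, e)) = B.
Bind B := h(r(4, e)).
Applying the MGU to either side gives h(r(h(e), r(r(4, e), h(r(4, e))))).

h(r(h(e), r(r(4, e), h(r(4, e)))))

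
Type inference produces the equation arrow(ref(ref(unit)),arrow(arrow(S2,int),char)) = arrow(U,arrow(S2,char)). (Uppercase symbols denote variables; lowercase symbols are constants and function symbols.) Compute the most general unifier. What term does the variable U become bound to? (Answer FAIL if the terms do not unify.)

Decompose arrow/2: ref(ref(unit)) = U,  arrow(arrow(S2,int),char) = arrow(S2,char).
Bind U := ref(ref(unit)); no other remaining equation mentions U.
Decompose arrow/2: arrow(S2,int) = S2,  char = char.
Occurs check fails: S2 occurs in arrow(S2,int); the equation S2 = arrow(S2,int) has no finite solution.

FAIL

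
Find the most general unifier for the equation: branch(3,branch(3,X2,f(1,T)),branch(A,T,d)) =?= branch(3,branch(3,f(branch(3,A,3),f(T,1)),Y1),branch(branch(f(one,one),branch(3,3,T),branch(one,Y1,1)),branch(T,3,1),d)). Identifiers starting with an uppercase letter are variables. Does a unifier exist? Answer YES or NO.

Decompose branch/3: 3 =?= 3,  branch(3,X2,f(1,T)) =?= branch(3,f(branch(3,A,3),f(T,1)),Y1),  branch(A,T,d) =?= branch(branch(f(one,one),branch(3,3,T),branch(one,Y1,1)),branch(T,3,1),d).
Delete trivial equation 3 =?= 3.
Decompose branch/3: 3 =?= 3,  X2 =?= f(branch(3,A,3),f(T,1)),  f(1,T) =?= Y1.
Delete trivial equation 3 =?= 3.
Bind X2 := f(branch(3,A,3),f(T,1)); no other remaining equation mentions X2.
Bind Y1 := f(1,T); substituting into the remaining equation gives: branch(A,T,d) =?= branch(branch(f(one,one),branch(3,3,T),branch(one,f(1,T),1)),branch(T,3,1),d).
Decompose branch/3: A =?= branch(f(one,one),branch(3,3,T),branch(one,f(1,T),1)),  T =?= branch(T,3,1),  d =?= d.
Bind A := branch(f(one,one),branch(3,3,T),branch(one,f(1,T),1)); no other remaining equation mentions A. Substituting into the earlier binding gives X2 := f(branch(3,branch(f(one,one),branch(3,3,T),branch(one,f(1,T),1)),3),f(T,1)).
Occurs check fails: T occurs in branch(T,3,1); the equation T =?= branch(T,3,1) has no finite solution.

NO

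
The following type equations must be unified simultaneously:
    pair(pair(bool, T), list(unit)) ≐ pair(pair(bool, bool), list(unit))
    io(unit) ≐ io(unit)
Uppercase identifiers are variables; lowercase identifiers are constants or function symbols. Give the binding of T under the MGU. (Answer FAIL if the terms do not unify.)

bool

Decompose pair/2: pair(bool, T) ≐ pair(bool, bool),  list(unit) ≐ list(unit).
Decompose pair/2: bool ≐ bool,  T ≐ bool.
Delete trivial equation bool ≐ bool.
Bind T := bool; no other remaining equation mentions T.
Delete trivial equation list(unit) ≐ list(unit).
Delete trivial equation io(unit) ≐ io(unit).
MGU = { T := bool }, so T := bool.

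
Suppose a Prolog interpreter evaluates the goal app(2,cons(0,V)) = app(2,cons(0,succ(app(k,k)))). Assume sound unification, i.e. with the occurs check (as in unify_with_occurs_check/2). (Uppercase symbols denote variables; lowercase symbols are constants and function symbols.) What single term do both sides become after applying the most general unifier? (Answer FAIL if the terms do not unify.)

app(2,cons(0,succ(app(k,k))))

Decompose app/2: 2 = 2,  cons(0,V) = cons(0,succ(app(k,k))).
Delete trivial equation 2 = 2.
Decompose cons/2: 0 = 0,  V = succ(app(k,k)).
Delete trivial equation 0 = 0.
Bind V := succ(app(k,k)).
Applying the MGU to either side gives app(2,cons(0,succ(app(k,k)))).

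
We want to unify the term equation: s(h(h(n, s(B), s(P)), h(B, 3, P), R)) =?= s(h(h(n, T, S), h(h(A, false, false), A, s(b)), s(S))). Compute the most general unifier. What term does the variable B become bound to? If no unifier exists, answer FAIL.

h(3, false, false)

Decompose s/1: h(h(n, s(B), s(P)), h(B, 3, P), R) =?= h(h(n, T, S), h(h(A, false, false), A, s(b)), s(S)).
Decompose h/3: h(n, s(B), s(P)) =?= h(n, T, S),  h(B, 3, P) =?= h(h(A, false, false), A, s(b)),  R =?= s(S).
Decompose h/3: n =?= n,  s(B) =?= T,  s(P) =?= S.
Delete trivial equation n =?= n.
Bind T := s(B); no other remaining equation mentions T.
Bind S := s(P); substituting into the one remaining equation that mentions S gives: R =?= s(s(P)).
Decompose h/3: B =?= h(A, false, false),  3 =?= A,  P =?= s(b).
Bind B := h(A, false, false); no other remaining equation mentions B. Substituting into the earlier binding gives T := s(h(A, false, false)).
Bind A := 3; no other remaining equation mentions A. Substituting into the earlier bindings gives T := s(h(3, false, false)), B := h(3, false, false).
Bind P := s(b); substituting into the remaining equation gives: R =?= s(s(s(b))). Substituting into the earlier binding gives S := s(s(b)).
Bind R := s(s(s(b))).
MGU = { T ↦ s(h(3, false, false)), S ↦ s(s(b)), B ↦ h(3, false, false), A ↦ 3, P ↦ s(b), R ↦ s(s(s(b))) }, so B ↦ h(3, false, false).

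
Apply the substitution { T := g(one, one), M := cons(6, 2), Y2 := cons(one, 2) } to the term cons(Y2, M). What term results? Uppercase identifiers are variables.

cons(cons(one, 2), cons(6, 2))

Replace each occurrence of M with cons(6, 2).
Replace each occurrence of Y2 with cons(one, 2).
Result: cons(cons(one, 2), cons(6, 2)).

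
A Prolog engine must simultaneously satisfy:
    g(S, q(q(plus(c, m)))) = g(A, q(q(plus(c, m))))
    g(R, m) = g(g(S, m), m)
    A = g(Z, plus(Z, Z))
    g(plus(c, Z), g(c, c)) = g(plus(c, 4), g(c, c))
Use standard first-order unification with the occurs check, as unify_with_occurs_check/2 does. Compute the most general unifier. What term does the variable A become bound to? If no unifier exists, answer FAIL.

g(4, plus(4, 4))

Decompose g/2: S = A,  q(q(plus(c, m))) = q(q(plus(c, m))).
Bind S := A; substituting into the one remaining equation that mentions S gives: g(R, m) = g(g(A, m), m).
Delete trivial equation q(q(plus(c, m))) = q(q(plus(c, m))).
Decompose g/2: R = g(A, m),  m = m.
Bind R := g(A, m); no other remaining equation mentions R.
Delete trivial equation m = m.
Bind A := g(Z, plus(Z, Z)); no other remaining equation mentions A. Substituting into the earlier bindings gives S := g(Z, plus(Z, Z)), R := g(g(Z, plus(Z, Z)), m).
Decompose g/2: plus(c, Z) = plus(c, 4),  g(c, c) = g(c, c).
Decompose plus/2: c = c,  Z = 4.
Delete trivial equation c = c.
Bind Z := 4; no other remaining equation mentions Z. Substituting into the earlier bindings gives S := g(4, plus(4, 4)), R := g(g(4, plus(4, 4)), m), A := g(4, plus(4, 4)).
Delete trivial equation g(c, c) = g(c, c).
MGU = { S ↦ g(4, plus(4, 4)), R ↦ g(g(4, plus(4, 4)), m), A ↦ g(4, plus(4, 4)), Z ↦ 4 }, so A ↦ g(4, plus(4, 4)).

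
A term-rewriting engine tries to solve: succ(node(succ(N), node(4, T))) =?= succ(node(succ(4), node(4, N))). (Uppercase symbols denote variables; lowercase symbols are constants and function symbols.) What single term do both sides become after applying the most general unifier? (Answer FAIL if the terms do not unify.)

Decompose succ/1: node(succ(N), node(4, T)) =?= node(succ(4), node(4, N)).
Decompose node/2: succ(N) =?= succ(4),  node(4, T) =?= node(4, N).
Decompose succ/1: N =?= 4.
Bind N := 4; substituting into the remaining equation gives: node(4, T) =?= node(4, 4).
Decompose node/2: 4 =?= 4,  T =?= 4.
Delete trivial equation 4 =?= 4.
Bind T := 4.
Applying the MGU to either side gives succ(node(succ(4), node(4, 4))).

succ(node(succ(4), node(4, 4)))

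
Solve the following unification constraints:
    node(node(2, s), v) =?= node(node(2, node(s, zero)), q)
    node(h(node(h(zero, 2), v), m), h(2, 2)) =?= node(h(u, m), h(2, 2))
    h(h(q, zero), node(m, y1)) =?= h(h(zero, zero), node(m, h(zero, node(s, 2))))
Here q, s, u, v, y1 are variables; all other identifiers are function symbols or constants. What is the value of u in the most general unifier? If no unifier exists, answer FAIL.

Decompose node/2: node(2, s) =?= node(2, node(s, zero)),  v =?= q.
Decompose node/2: 2 =?= 2,  s =?= node(s, zero).
Delete trivial equation 2 =?= 2.
Occurs check fails: s occurs in node(s, zero); the equation s =?= node(s, zero) has no finite solution.

FAIL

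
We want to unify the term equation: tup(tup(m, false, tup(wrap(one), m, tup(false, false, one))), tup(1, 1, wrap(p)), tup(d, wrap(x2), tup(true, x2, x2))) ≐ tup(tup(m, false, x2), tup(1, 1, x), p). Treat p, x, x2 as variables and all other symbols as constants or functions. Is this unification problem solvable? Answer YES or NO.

Decompose tup/3: tup(m, false, tup(wrap(one), m, tup(false, false, one))) ≐ tup(m, false, x2),  tup(1, 1, wrap(p)) ≐ tup(1, 1, x),  tup(d, wrap(x2), tup(true, x2, x2)) ≐ p.
Decompose tup/3: m ≐ m,  false ≐ false,  tup(wrap(one), m, tup(false, false, one)) ≐ x2.
Delete trivial equation m ≐ m.
Delete trivial equation false ≐ false.
Bind x2 := tup(wrap(one), m, tup(false, false, one)); substituting into the one remaining equation that mentions x2 gives: tup(d, wrap(tup(wrap(one), m, tup(false, false, one))), tup(true, tup(wrap(one), m, tup(false, false, one)), tup(wrap(one), m, tup(false, false, one)))) ≐ p.
Decompose tup/3: 1 ≐ 1,  1 ≐ 1,  wrap(p) ≐ x.
Delete trivial equation 1 ≐ 1.
Delete trivial equation 1 ≐ 1.
Bind x := wrap(p); no other remaining equation mentions x.
Bind p := tup(d, wrap(tup(wrap(one), m, tup(false, false, one))), tup(true, tup(wrap(one), m, tup(false, false, one)), tup(wrap(one), m, tup(false, false, one)))). Substituting into the earlier binding gives x := wrap(tup(d, wrap(tup(wrap(one), m, tup(false, false, one))), tup(true, tup(wrap(one), m, tup(false, false, one)), tup(wrap(one), m, tup(false, false, one))))).
No equations remain and no clash or occurs-check failure arose, so a unifier exists.

YES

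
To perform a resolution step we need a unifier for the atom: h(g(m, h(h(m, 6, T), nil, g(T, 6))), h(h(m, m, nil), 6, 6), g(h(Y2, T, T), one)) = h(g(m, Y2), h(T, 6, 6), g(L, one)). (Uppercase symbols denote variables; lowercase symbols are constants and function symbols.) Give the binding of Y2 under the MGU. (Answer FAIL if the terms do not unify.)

Decompose h/3: g(m, h(h(m, 6, T), nil, g(T, 6))) = g(m, Y2),  h(h(m, m, nil), 6, 6) = h(T, 6, 6),  g(h(Y2, T, T), one) = g(L, one).
Decompose g/2: m = m,  h(h(m, 6, T), nil, g(T, 6)) = Y2.
Delete trivial equation m = m.
Bind Y2 := h(h(m, 6, T), nil, g(T, 6)); substituting into the one remaining equation that mentions Y2 gives: g(h(h(h(m, 6, T), nil, g(T, 6)), T, T), one) = g(L, one).
Decompose h/3: h(m, m, nil) = T,  6 = 6,  6 = 6.
Bind T := h(m, m, nil); substituting into the one remaining equation that mentions T gives: g(h(h(h(m, 6, h(m, m, nil)), nil, g(h(m, m, nil), 6)), h(m, m, nil), h(m, m, nil)), one) = g(L, one). Substituting into the earlier binding gives Y2 := h(h(m, 6, h(m, m, nil)), nil, g(h(m, m, nil), 6)).
Delete trivial equation 6 = 6.
Delete trivial equation 6 = 6.
Decompose g/2: h(h(h(m, 6, h(m, m, nil)), nil, g(h(m, m, nil), 6)), h(m, m, nil), h(m, m, nil)) = L,  one = one.
Bind L := h(h(h(m, 6, h(m, m, nil)), nil, g(h(m, m, nil), 6)), h(m, m, nil), h(m, m, nil)); no other remaining equation mentions L.
Delete trivial equation one = one.
MGU = { Y2 := h(h(m, 6, h(m, m, nil)), nil, g(h(m, m, nil), 6)), T := h(m, m, nil), L := h(h(h(m, 6, h(m, m, nil)), nil, g(h(m, m, nil), 6)), h(m, m, nil), h(m, m, nil)) }, so Y2 := h(h(m, 6, h(m, m, nil)), nil, g(h(m, m, nil), 6)).

h(h(m, 6, h(m, m, nil)), nil, g(h(m, m, nil), 6))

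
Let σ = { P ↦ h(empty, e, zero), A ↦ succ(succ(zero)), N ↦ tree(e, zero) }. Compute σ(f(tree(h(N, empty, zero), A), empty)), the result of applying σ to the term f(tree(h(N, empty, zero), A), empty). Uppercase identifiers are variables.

Replace each occurrence of A with succ(succ(zero)).
Replace each occurrence of N with tree(e, zero).
Result: f(tree(h(tree(e, zero), empty, zero), succ(succ(zero))), empty).

f(tree(h(tree(e, zero), empty, zero), succ(succ(zero))), empty)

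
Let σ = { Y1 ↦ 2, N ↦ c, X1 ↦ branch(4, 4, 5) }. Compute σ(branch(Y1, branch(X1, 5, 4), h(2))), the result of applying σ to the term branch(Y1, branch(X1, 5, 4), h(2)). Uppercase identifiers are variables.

branch(2, branch(branch(4, 4, 5), 5, 4), h(2))

Replace each occurrence of Y1 with 2.
Replace each occurrence of X1 with branch(4, 4, 5).
Result: branch(2, branch(branch(4, 4, 5), 5, 4), h(2)).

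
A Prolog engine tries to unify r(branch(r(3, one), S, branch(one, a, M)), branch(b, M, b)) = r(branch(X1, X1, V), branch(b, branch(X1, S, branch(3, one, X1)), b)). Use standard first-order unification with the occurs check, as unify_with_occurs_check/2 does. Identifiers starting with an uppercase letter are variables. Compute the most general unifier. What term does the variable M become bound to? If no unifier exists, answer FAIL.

branch(r(3, one), r(3, one), branch(3, one, r(3, one)))

Decompose r/2: branch(r(3, one), S, branch(one, a, M)) = branch(X1, X1, V),  branch(b, M, b) = branch(b, branch(X1, S, branch(3, one, X1)), b).
Decompose branch/3: r(3, one) = X1,  S = X1,  branch(one, a, M) = V.
Bind X1 := r(3, one); substituting into the 2 remaining equations that mention X1 gives: S = r(3, one),  branch(b, M, b) = branch(b, branch(r(3, one), S, branch(3, one, r(3, one))), b).
Bind S := r(3, one); substituting into the one remaining equation that mentions S gives: branch(b, M, b) = branch(b, branch(r(3, one), r(3, one), branch(3, one, r(3, one))), b).
Bind V := branch(one, a, M); no other remaining equation mentions V.
Decompose branch/3: b = b,  M = branch(r(3, one), r(3, one), branch(3, one, r(3, one))),  b = b.
Delete trivial equation b = b.
Bind M := branch(r(3, one), r(3, one), branch(3, one, r(3, one))); no other remaining equation mentions M. Substituting into the earlier binding gives V := branch(one, a, branch(r(3, one), r(3, one), branch(3, one, r(3, one)))).
Delete trivial equation b = b.
MGU = { X1 -> r(3, one), S -> r(3, one), V -> branch(one, a, branch(r(3, one), r(3, one), branch(3, one, r(3, one)))), M -> branch(r(3, one), r(3, one), branch(3, one, r(3, one))) }, so M -> branch(r(3, one), r(3, one), branch(3, one, r(3, one))).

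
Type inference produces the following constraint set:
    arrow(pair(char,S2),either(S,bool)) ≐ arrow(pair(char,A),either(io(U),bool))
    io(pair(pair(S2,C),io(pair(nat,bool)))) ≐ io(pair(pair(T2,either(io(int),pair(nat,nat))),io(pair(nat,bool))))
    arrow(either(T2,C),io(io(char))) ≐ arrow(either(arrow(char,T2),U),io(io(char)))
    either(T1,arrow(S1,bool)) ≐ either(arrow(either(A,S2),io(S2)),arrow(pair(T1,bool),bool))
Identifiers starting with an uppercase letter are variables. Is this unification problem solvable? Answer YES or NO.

NO

Decompose arrow/2: pair(char,S2) ≐ pair(char,A),  either(S,bool) ≐ either(io(U),bool).
Decompose pair/2: char ≐ char,  S2 ≐ A.
Delete trivial equation char ≐ char.
Bind S2 := A; substituting into the 2 remaining equations that mention S2 gives: io(pair(pair(A,C),io(pair(nat,bool)))) ≐ io(pair(pair(T2,either(io(int),pair(nat,nat))),io(pair(nat,bool)))),  either(T1,arrow(S1,bool)) ≐ either(arrow(either(A,A),io(A)),arrow(pair(T1,bool),bool)).
Decompose either/2: S ≐ io(U),  bool ≐ bool.
Bind S := io(U); no other remaining equation mentions S.
Delete trivial equation bool ≐ bool.
Decompose io/1: pair(pair(A,C),io(pair(nat,bool))) ≐ pair(pair(T2,either(io(int),pair(nat,nat))),io(pair(nat,bool))).
Decompose pair/2: pair(A,C) ≐ pair(T2,either(io(int),pair(nat,nat))),  io(pair(nat,bool)) ≐ io(pair(nat,bool)).
Decompose pair/2: A ≐ T2,  C ≐ either(io(int),pair(nat,nat)).
Bind A := T2; substituting into the one remaining equation that mentions A gives: either(T1,arrow(S1,bool)) ≐ either(arrow(either(T2,T2),io(T2)),arrow(pair(T1,bool),bool)). Substituting into the earlier binding gives S2 := T2.
Bind C := either(io(int),pair(nat,nat)); substituting into the one remaining equation that mentions C gives: arrow(either(T2,either(io(int),pair(nat,nat))),io(io(char))) ≐ arrow(either(arrow(char,T2),U),io(io(char))).
Delete trivial equation io(pair(nat,bool)) ≐ io(pair(nat,bool)).
Decompose arrow/2: either(T2,either(io(int),pair(nat,nat))) ≐ either(arrow(char,T2),U),  io(io(char)) ≐ io(io(char)).
Decompose either/2: T2 ≐ arrow(char,T2),  either(io(int),pair(nat,nat)) ≐ U.
Occurs check fails: T2 occurs in arrow(char,T2); the equation T2 ≐ arrow(char,T2) has no finite solution.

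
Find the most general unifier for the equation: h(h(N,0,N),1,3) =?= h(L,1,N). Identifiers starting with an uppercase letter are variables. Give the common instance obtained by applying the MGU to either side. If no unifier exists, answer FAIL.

h(h(3,0,3),1,3)

Decompose h/3: h(N,0,N) =?= L,  1 =?= 1,  3 =?= N.
Bind L := h(N,0,N); no other remaining equation mentions L.
Delete trivial equation 1 =?= 1.
Bind N := 3. Substituting into the earlier binding gives L := h(3,0,3).
Applying the MGU to either side gives h(h(3,0,3),1,3).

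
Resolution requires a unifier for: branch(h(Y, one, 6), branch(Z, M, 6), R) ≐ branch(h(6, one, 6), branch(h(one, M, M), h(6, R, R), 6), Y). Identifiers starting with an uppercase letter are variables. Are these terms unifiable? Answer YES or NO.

YES

Decompose branch/3: h(Y, one, 6) ≐ h(6, one, 6),  branch(Z, M, 6) ≐ branch(h(one, M, M), h(6, R, R), 6),  R ≐ Y.
Decompose h/3: Y ≐ 6,  one ≐ one,  6 ≐ 6.
Bind Y := 6; substituting into the one remaining equation that mentions Y gives: R ≐ 6.
Delete trivial equation one ≐ one.
Delete trivial equation 6 ≐ 6.
Decompose branch/3: Z ≐ h(one, M, M),  M ≐ h(6, R, R),  6 ≐ 6.
Bind Z := h(one, M, M); no other remaining equation mentions Z.
Bind M := h(6, R, R); no other remaining equation mentions M. Substituting into the earlier binding gives Z := h(one, h(6, R, R), h(6, R, R)).
Delete trivial equation 6 ≐ 6.
Bind R := 6. Substituting into the earlier bindings gives Z := h(one, h(6, 6, 6), h(6, 6, 6)), M := h(6, 6, 6).
No equations remain and no clash or occurs-check failure arose, so a unifier exists.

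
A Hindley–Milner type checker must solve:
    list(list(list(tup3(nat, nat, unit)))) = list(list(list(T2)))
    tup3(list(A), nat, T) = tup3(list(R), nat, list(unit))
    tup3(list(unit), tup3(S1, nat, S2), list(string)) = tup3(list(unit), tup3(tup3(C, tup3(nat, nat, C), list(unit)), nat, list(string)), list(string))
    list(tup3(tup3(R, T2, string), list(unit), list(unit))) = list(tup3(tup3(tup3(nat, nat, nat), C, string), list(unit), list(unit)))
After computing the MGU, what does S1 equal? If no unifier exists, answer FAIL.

Decompose list/1: list(list(tup3(nat, nat, unit))) = list(list(T2)).
Decompose list/1: list(tup3(nat, nat, unit)) = list(T2).
Decompose list/1: tup3(nat, nat, unit) = T2.
Bind T2 := tup3(nat, nat, unit); substituting into the one remaining equation that mentions T2 gives: list(tup3(tup3(R, tup3(nat, nat, unit), string), list(unit), list(unit))) = list(tup3(tup3(tup3(nat, nat, nat), C, string), list(unit), list(unit))).
Decompose tup3/3: list(A) = list(R),  nat = nat,  T = list(unit).
Decompose list/1: A = R.
Bind A := R; no other remaining equation mentions A.
Delete trivial equation nat = nat.
Bind T := list(unit); no other remaining equation mentions T.
Decompose tup3/3: list(unit) = list(unit),  tup3(S1, nat, S2) = tup3(tup3(C, tup3(nat, nat, C), list(unit)), nat, list(string)),  list(string) = list(string).
Delete trivial equation list(unit) = list(unit).
Decompose tup3/3: S1 = tup3(C, tup3(nat, nat, C), list(unit)),  nat = nat,  S2 = list(string).
Bind S1 := tup3(C, tup3(nat, nat, C), list(unit)); no other remaining equation mentions S1.
Delete trivial equation nat = nat.
Bind S2 := list(string); no other remaining equation mentions S2.
Delete trivial equation list(string) = list(string).
Decompose list/1: tup3(tup3(R, tup3(nat, nat, unit), string), list(unit), list(unit)) = tup3(tup3(tup3(nat, nat, nat), C, string), list(unit), list(unit)).
Decompose tup3/3: tup3(R, tup3(nat, nat, unit), string) = tup3(tup3(nat, nat, nat), C, string),  list(unit) = list(unit),  list(unit) = list(unit).
Decompose tup3/3: R = tup3(nat, nat, nat),  tup3(nat, nat, unit) = C,  string = string.
Bind R := tup3(nat, nat, nat); no other remaining equation mentions R. Substituting into the earlier binding gives A := tup3(nat, nat, nat).
Bind C := tup3(nat, nat, unit); no other remaining equation mentions C. Substituting into the earlier binding gives S1 := tup3(tup3(nat, nat, unit), tup3(nat, nat, tup3(nat, nat, unit)), list(unit)).
Delete trivial equation string = string.
Delete trivial equation list(unit) = list(unit).
Delete trivial equation list(unit) = list(unit).
MGU = { T2 ↦ tup3(nat, nat, unit), A ↦ tup3(nat, nat, nat), T ↦ list(unit), S1 ↦ tup3(tup3(nat, nat, unit), tup3(nat, nat, tup3(nat, nat, unit)), list(unit)), S2 ↦ list(string), R ↦ tup3(nat, nat, nat), C ↦ tup3(nat, nat, unit) }, so S1 ↦ tup3(tup3(nat, nat, unit), tup3(nat, nat, tup3(nat, nat, unit)), list(unit)).

tup3(tup3(nat, nat, unit), tup3(nat, nat, tup3(nat, nat, unit)), list(unit))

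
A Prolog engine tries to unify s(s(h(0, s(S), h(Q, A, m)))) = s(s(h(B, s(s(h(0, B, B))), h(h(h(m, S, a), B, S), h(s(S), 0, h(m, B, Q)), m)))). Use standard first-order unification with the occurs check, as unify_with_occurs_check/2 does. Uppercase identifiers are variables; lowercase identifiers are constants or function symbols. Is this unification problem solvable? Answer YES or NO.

Decompose s/1: s(h(0, s(S), h(Q, A, m))) = s(h(B, s(s(h(0, B, B))), h(h(h(m, S, a), B, S), h(s(S), 0, h(m, B, Q)), m))).
Decompose s/1: h(0, s(S), h(Q, A, m)) = h(B, s(s(h(0, B, B))), h(h(h(m, S, a), B, S), h(s(S), 0, h(m, B, Q)), m)).
Decompose h/3: 0 = B,  s(S) = s(s(h(0, B, B))),  h(Q, A, m) = h(h(h(m, S, a), B, S), h(s(S), 0, h(m, B, Q)), m).
Bind B := 0; substituting into the remaining equations gives: s(S) = s(s(h(0, 0, 0))),  h(Q, A, m) = h(h(h(m, S, a), 0, S), h(s(S), 0, h(m, 0, Q)), m).
Decompose s/1: S = s(h(0, 0, 0)).
Bind S := s(h(0, 0, 0)); substituting into the remaining equation gives: h(Q, A, m) = h(h(h(m, s(h(0, 0, 0)), a), 0, s(h(0, 0, 0))), h(s(s(h(0, 0, 0))), 0, h(m, 0, Q)), m).
Decompose h/3: Q = h(h(m, s(h(0, 0, 0)), a), 0, s(h(0, 0, 0))),  A = h(s(s(h(0, 0, 0))), 0, h(m, 0, Q)),  m = m.
Bind Q := h(h(m, s(h(0, 0, 0)), a), 0, s(h(0, 0, 0))); substituting into the one remaining equation that mentions Q gives: A = h(s(s(h(0, 0, 0))), 0, h(m, 0, h(h(m, s(h(0, 0, 0)), a), 0, s(h(0, 0, 0))))).
Bind A := h(s(s(h(0, 0, 0))), 0, h(m, 0, h(h(m, s(h(0, 0, 0)), a), 0, s(h(0, 0, 0))))); no other remaining equation mentions A.
Delete trivial equation m = m.
No equations remain and no clash or occurs-check failure arose, so a unifier exists.

YES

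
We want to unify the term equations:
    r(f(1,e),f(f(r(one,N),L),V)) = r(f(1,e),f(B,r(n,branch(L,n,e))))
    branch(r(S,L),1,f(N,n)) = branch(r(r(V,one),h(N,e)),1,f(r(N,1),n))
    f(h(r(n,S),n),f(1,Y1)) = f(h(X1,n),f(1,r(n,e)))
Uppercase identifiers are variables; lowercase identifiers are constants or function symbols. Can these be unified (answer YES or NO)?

NO

Decompose r/2: f(1,e) = f(1,e),  f(f(r(one,N),L),V) = f(B,r(n,branch(L,n,e))).
Delete trivial equation f(1,e) = f(1,e).
Decompose f/2: f(r(one,N),L) = B,  V = r(n,branch(L,n,e)).
Bind B := f(r(one,N),L); no other remaining equation mentions B.
Bind V := r(n,branch(L,n,e)); substituting into the one remaining equation that mentions V gives: branch(r(S,L),1,f(N,n)) = branch(r(r(r(n,branch(L,n,e)),one),h(N,e)),1,f(r(N,1),n)).
Decompose branch/3: r(S,L) = r(r(r(n,branch(L,n,e)),one),h(N,e)),  1 = 1,  f(N,n) = f(r(N,1),n).
Decompose r/2: S = r(r(n,branch(L,n,e)),one),  L = h(N,e).
Bind S := r(r(n,branch(L,n,e)),one); substituting into the one remaining equation that mentions S gives: f(h(r(n,r(r(n,branch(L,n,e)),one)),n),f(1,Y1)) = f(h(X1,n),f(1,r(n,e))).
Bind L := h(N,e); substituting into the one remaining equation that mentions L gives: f(h(r(n,r(r(n,branch(h(N,e),n,e)),one)),n),f(1,Y1)) = f(h(X1,n),f(1,r(n,e))). Substituting into the earlier bindings gives B := f(r(one,N),h(N,e)), V := r(n,branch(h(N,e),n,e)), S := r(r(n,branch(h(N,e),n,e)),one).
Delete trivial equation 1 = 1.
Decompose f/2: N = r(N,1),  n = n.
Occurs check fails: N occurs in r(N,1); the equation N = r(N,1) has no finite solution.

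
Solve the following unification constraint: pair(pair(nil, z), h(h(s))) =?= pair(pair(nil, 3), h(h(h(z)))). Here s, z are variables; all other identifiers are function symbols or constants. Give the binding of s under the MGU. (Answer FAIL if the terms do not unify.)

Decompose pair/2: pair(nil, z) =?= pair(nil, 3),  h(h(s)) =?= h(h(h(z))).
Decompose pair/2: nil =?= nil,  z =?= 3.
Delete trivial equation nil =?= nil.
Bind z := 3; substituting into the remaining equation gives: h(h(s)) =?= h(h(h(3))).
Decompose h/1: h(s) =?= h(h(3)).
Decompose h/1: s =?= h(3).
Bind s := h(3).
MGU = { z ↦ 3, s ↦ h(3) }, so s ↦ h(3).

h(3)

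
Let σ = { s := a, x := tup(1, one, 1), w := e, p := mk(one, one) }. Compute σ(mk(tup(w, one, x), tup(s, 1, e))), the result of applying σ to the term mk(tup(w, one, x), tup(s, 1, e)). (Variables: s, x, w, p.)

Replace each occurrence of s with a.
Replace each occurrence of x with tup(1, one, 1).
Replace each occurrence of w with e.
Result: mk(tup(e, one, tup(1, one, 1)), tup(a, 1, e)).

mk(tup(e, one, tup(1, one, 1)), tup(a, 1, e))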